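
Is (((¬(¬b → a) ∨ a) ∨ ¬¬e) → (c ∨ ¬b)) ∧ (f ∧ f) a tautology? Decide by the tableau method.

Assume the negation and expand:
Initial set: {¬((((¬(¬b → a) ∨ a) ∨ ¬¬e) → (c ∨ ¬b)) ∧ (f ∧ f))}.
¬((((¬(¬b → a) ∨ a) ∨ ¬¬e) → (c ∨ ¬b)) ∧ (f ∧ f)): β-rule — branch into ¬(((¬(¬b → a) ∨ a) ∨ ¬¬e) → (c ∨ ¬b))  //  ¬(f ∧ f).
  branch 1 (add ¬(((¬(¬b → a) ∨ a) ∨ ¬¬e) → (c ∨ ¬b))):
    ¬(((¬(¬b → a) ∨ a) ∨ ¬¬e) → (c ∨ ¬b)): α-rule — add ((¬(¬b → a) ∨ a) ∨ ¬¬e), ¬(c ∨ ¬b).
    ¬(c ∨ ¬b): α-rule — add ¬c, ¬¬b.
    ((¬(¬b → a) ∨ a) ∨ ¬¬e): β-rule — branch into (¬(¬b → a) ∨ a)  //  ¬¬e.
      branch 1.1 (add (¬(¬b → a) ∨ a)):
        (¬(¬b → a) ∨ a): β-rule — branch into ¬(¬b → a)  //  a.
          branch 1.1.1 (add ¬(¬b → a)):
            ¬(¬b → a): α-rule — add ¬b, ¬a.
            × closes — contains both b and ¬b.
          branch 1.1.2 (add a):
            ○ open, literals {a=T, b=T, c=F}.
      branch 1.2 (add ¬¬e):
        ¬¬e: drop double negation, giving e.
        ○ open, literals {b=T, c=F, e=T}.
  branch 2 (add ¬(f ∧ f)):
    ¬(f ∧ f): β-rule — branch into ¬f  //  ¬f.
      branch 2.1 (add ¬f):
        ○ open, literals {f=F}.
      branch 2.2 (add ¬f):
        ○ open, literals {f=F}.
1 branch closed, 4 open.
An open branch gives a countermodel: a=T, b=T, c=F (unmentioned atoms arbitrary); under it the original formula is false.

Not valid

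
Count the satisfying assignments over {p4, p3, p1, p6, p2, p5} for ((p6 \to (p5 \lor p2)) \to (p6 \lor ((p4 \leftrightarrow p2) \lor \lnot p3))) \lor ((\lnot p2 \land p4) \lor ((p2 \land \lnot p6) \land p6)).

Initial set: {(((p6 \to (p5 \lor p2)) \to (p6 \lor ((p4 \leftrightarrow p2) \lor \lnot p3))) \lor ((\lnot p2 \land p4) \lor ((p2 \land \lnot p6) \land p6)))}.
(((p6 \to (p5 \lor p2)) \to (p6 \lor ((p4 \leftrightarrow p2) \lor \lnot p3))) \lor ((\lnot p2 \land p4) \lor ((p2 \land \lnot p6) \land p6))): β-rule — branch into ((p6 \to (p5 \lor p2)) \to (p6 \lor ((p4 \leftrightarrow p2) \lor \lnot p3)))  //  ((\lnot p2 \land p4) \lor ((p2 \land \lnot p6) \land p6)).
  branch 1 (add ((p6 \to (p5 \lor p2)) \to (p6 \lor ((p4 \leftrightarrow p2) \lor \lnot p3)))):
    ((p6 \to (p5 \lor p2)) \to (p6 \lor ((p4 \leftrightarrow p2) \lor \lnot p3))): β-rule — branch into \lnot (p6 \to (p5 \lor p2))  //  (p6 \lor ((p4 \leftrightarrow p2) \lor \lnot p3)).
      branch 1.1 (add \lnot (p6 \to (p5 \lor p2))):
        \lnot (p6 \to (p5 \lor p2)): α-rule — add p6, \lnot (p5 \lor p2).
        \lnot (p5 \lor p2): α-rule — add \lnot p5, \lnot p2.
        ○ open, literals {p2=false, p5=false, p6=true}.
      branch 1.2 (add (p6 \lor ((p4 \leftrightarrow p2) \lor \lnot p3))):
        (p6 \lor ((p4 \leftrightarrow p2) \lor \lnot p3)): β-rule — branch into p6  //  ((p4 \leftrightarrow p2) \lor \lnot p3).
          branch 1.2.1 (add p6):
            ○ open, literals {p6=true}.
          branch 1.2.2 (add ((p4 \leftrightarrow p2) \lor \lnot p3)):
            ((p4 \leftrightarrow p2) \lor \lnot p3): β-rule — branch into (p4 \leftrightarrow p2)  //  \lnot p3.
              branch 1.2.2.1 (add (p4 \leftrightarrow p2)):
                (p4 \leftrightarrow p2): β-rule — branch into p4, p2  //  \lnot p4, \lnot p2.
                  branch 1.2.2.1.1 (add p4, p2):
                    ○ open, literals {p2=true, p4=true}.
                  branch 1.2.2.1.2 (add \lnot p4, \lnot p2):
                    ○ open, literals {p2=false, p4=false}.
              branch 1.2.2.2 (add \lnot p3):
                ○ open, literals {p3=false}.
  branch 2 (add ((\lnot p2 \land p4) \lor ((p2 \land \lnot p6) \land p6))):
    ((\lnot p2 \land p4) \lor ((p2 \land \lnot p6) \land p6)): β-rule — branch into (\lnot p2 \land p4)  //  ((p2 \land \lnot p6) \land p6).
      branch 2.1 (add (\lnot p2 \land p4)):
        (\lnot p2 \land p4): α-rule — add \lnot p2, p4.
        ○ open, literals {p2=false, p4=true}.
      branch 2.2 (add ((p2 \land \lnot p6) \land p6)):
        ((p2 \land \lnot p6) \land p6): α-rule — add (p2 \land \lnot p6), p6.
        (p2 \land \lnot p6): α-rule — add p2, \lnot p6.
        × closes — contains both p6 and \lnot p6.
1 branch closed, 6 open.
Each open branch fixes some atoms; the unmentioned ones are free. Counting distinct full assignments: branch {p2=false, p5=false, p6=true} (p4, p3, p1) contributes 8 new; branch {p6=true} (p4, p3, p1, p2, p5) contributes 24 new; branch {p2=true, p4=true} (p3, p1, p6, p5) contributes 8 new; branch {p2=false, p4=false} (p3, p1, p6, p5) contributes 8 new; branch {p3=false} (p4, p1, p6, p2, p5) contributes 8 new; branch {p2=false, p4=true} (p3, p1, p6, p5) contributes 4 new. Total: 60.

60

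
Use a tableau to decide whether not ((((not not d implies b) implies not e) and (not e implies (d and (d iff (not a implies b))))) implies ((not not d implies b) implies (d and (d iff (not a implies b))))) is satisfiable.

Unsatisfiable

Initial set: {not ((((not not d implies b) implies not e) and (not e implies (d and (d iff (not a implies b))))) implies ((not not d implies b) implies (d and (d iff (not a implies b)))))}.
not ((((not not d implies b) implies not e) and (not e implies (d and (d iff (not a implies b))))) implies ((not not d implies b) implies (d and (d iff (not a implies b))))): α-rule — add (((not not d implies b) implies not e) and (not e implies (d and (d iff (not a implies b))))), not ((not not d implies b) implies (d and (d iff (not a implies b)))).
(((not not d implies b) implies not e) and (not e implies (d and (d iff (not a implies b))))): α-rule — add ((not not d implies b) implies not e), (not e implies (d and (d iff (not a implies b)))).
not ((not not d implies b) implies (d and (d iff (not a implies b)))): α-rule — add (not not d implies b), not (d and (d iff (not a implies b))).
((not not d implies b) implies not e): β-rule — branch into not (not not d implies b)  //  not e.
  branch 1 (add not (not not d implies b)):
    not (not not d implies b): α-rule — add not not d, not b.
    not not d: drop double negation, giving d.
    (not e implies (d and (d iff (not a implies b)))): β-rule — branch into not not e  //  (d and (d iff (not a implies b))).
      branch 1.1 (add not not e):
        (not not d implies b): β-rule — branch into not not not d  //  b.
          branch 1.1.1 (add not not not d):
            not not not d: drop double negation, giving not d.
            × closes — contains both d and not d.
          branch 1.1.2 (add b):
            × closes — contains both b and not b.
      branch 1.2 (add (d and (d iff (not a implies b)))):
        (d and (d iff (not a implies b))): α-rule — add d, (d iff (not a implies b)).
        (not not d implies b): β-rule — branch into not not not d  //  b.
          branch 1.2.1 (add not not not d):
            not not not d: drop double negation, giving not d.
            × closes — contains both d and not d.
          branch 1.2.2 (add b):
            × closes — contains both b and not b.
  branch 2 (add not e):
    (not e implies (d and (d iff (not a implies b)))): β-rule — branch into not not e  //  (d and (d iff (not a implies b))).
      branch 2.1 (add not not e):
        × closes — contains both e and not e.
      branch 2.2 (add (d and (d iff (not a implies b)))):
        (d and (d iff (not a implies b))): α-rule — add d, (d iff (not a implies b)).
        (not not d implies b): β-rule — branch into not not not d  //  b.
          branch 2.2.1 (add not not not d):
            not not not d: drop double negation, giving not d.
            × closes — contains both d and not d.
          branch 2.2.2 (add b):
            not (d and (d iff (not a implies b))): β-rule — branch into not d  //  not (d iff (not a implies b)).
              branch 2.2.2.1 (add not d):
                × closes — contains both d and not d.
              branch 2.2.2.2 (add not (d iff (not a implies b))):
                (d iff (not a implies b)): β-rule — branch into d, (not a implies b)  //  not d, not (not a implies b).
                  branch 2.2.2.2.1 (add d, (not a implies b)):
                    not (d iff (not a implies b)): β-rule — branch into d, not (not a implies b)  //  not d, (not a implies b).
                      branch 2.2.2.2.1.1 (add d, not (not a implies b)):
                        not (not a implies b): α-rule — add not a, not b.
                        × closes — contains both b and not b.
                      branch 2.2.2.2.1.2 (add not d, (not a implies b)):
                        × closes — contains both d and not d.
                  branch 2.2.2.2.2 (add not d, not (not a implies b)):
                    × closes — contains both d and not d.
All 10 branches close.
Every branch closed; the formula is unsatisfiable.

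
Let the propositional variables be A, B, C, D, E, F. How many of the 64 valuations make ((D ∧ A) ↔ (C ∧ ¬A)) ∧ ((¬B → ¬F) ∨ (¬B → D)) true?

Initial set: {(((D ∧ A) ↔ (C ∧ ¬A)) ∧ ((¬B → ¬F) ∨ (¬B → D)))}.
(((D ∧ A) ↔ (C ∧ ¬A)) ∧ ((¬B → ¬F) ∨ (¬B → D))): α-rule — add ((D ∧ A) ↔ (C ∧ ¬A)), ((¬B → ¬F) ∨ (¬B → D)).
((D ∧ A) ↔ (C ∧ ¬A)): β-rule — branch into (D ∧ A), (C ∧ ¬A)  //  ¬(D ∧ A), ¬(C ∧ ¬A).
  branch 1 (add (D ∧ A), (C ∧ ¬A)):
    (D ∧ A): α-rule — add D, A.
    (C ∧ ¬A): α-rule — add C, ¬A.
    × closes — contains both A and ¬A.
  branch 2 (add ¬(D ∧ A), ¬(C ∧ ¬A)):
    ((¬B → ¬F) ∨ (¬B → D)): β-rule — branch into (¬B → ¬F)  //  (¬B → D).
      branch 2.1 (add (¬B → ¬F)):
        ¬(D ∧ A): β-rule — branch into ¬D  //  ¬A.
          branch 2.1.1 (add ¬D):
            ¬(C ∧ ¬A): β-rule — branch into ¬C  //  ¬¬A.
              branch 2.1.1.1 (add ¬C):
                (¬B → ¬F): β-rule — branch into ¬¬B  //  ¬F.
                  branch 2.1.1.1.1 (add ¬¬B):
                    ○ open, literals {B=T, C=F, D=F}.
                  branch 2.1.1.1.2 (add ¬F):
                    ○ open, literals {C=F, D=F, F=F}.
              branch 2.1.1.2 (add ¬¬A):
                (¬B → ¬F): β-rule — branch into ¬¬B  //  ¬F.
                  branch 2.1.1.2.1 (add ¬¬B):
                    ○ open, literals {A=T, B=T, D=F}.
                  branch 2.1.1.2.2 (add ¬F):
                    ○ open, literals {A=T, D=F, F=F}.
          branch 2.1.2 (add ¬A):
            ¬(C ∧ ¬A): β-rule — branch into ¬C  //  ¬¬A.
              branch 2.1.2.1 (add ¬C):
                (¬B → ¬F): β-rule — branch into ¬¬B  //  ¬F.
                  branch 2.1.2.1.1 (add ¬¬B):
                    ○ open, literals {A=F, B=T, C=F}.
                  branch 2.1.2.1.2 (add ¬F):
                    ○ open, literals {A=F, C=F, F=F}.
              branch 2.1.2.2 (add ¬¬A):
                × closes — contains both A and ¬A.
      branch 2.2 (add (¬B → D)):
        ¬(D ∧ A): β-rule — branch into ¬D  //  ¬A.
          branch 2.2.1 (add ¬D):
            ¬(C ∧ ¬A): β-rule — branch into ¬C  //  ¬¬A.
              branch 2.2.1.1 (add ¬C):
                (¬B → D): β-rule — branch into ¬¬B  //  D.
                  branch 2.2.1.1.1 (add ¬¬B):
                    ○ open, literals {B=T, C=F, D=F}.
                  branch 2.2.1.1.2 (add D):
                    × closes — contains both D and ¬D.
              branch 2.2.1.2 (add ¬¬A):
                (¬B → D): β-rule — branch into ¬¬B  //  D.
                  branch 2.2.1.2.1 (add ¬¬B):
                    ○ open, literals {A=T, B=T, D=F}.
                  branch 2.2.1.2.2 (add D):
                    × closes — contains both D and ¬D.
          branch 2.2.2 (add ¬A):
            ¬(C ∧ ¬A): β-rule — branch into ¬C  //  ¬¬A.
              branch 2.2.2.1 (add ¬C):
                (¬B → D): β-rule — branch into ¬¬B  //  D.
                  branch 2.2.2.1.1 (add ¬¬B):
                    ○ open, literals {A=F, B=T, C=F}.
                  branch 2.2.2.1.2 (add D):
                    ○ open, literals {A=F, C=F, D=T}.
              branch 2.2.2.2 (add ¬¬A):
                × closes — contains both A and ¬A.
5 branches closed, 10 open.
Each open branch fixes some atoms; the unmentioned ones are free. Counting distinct full assignments: branch {B=T, C=F, D=F} (A, E, F) contributes 8 new; branch {C=F, D=F, F=F} (A, B, E) contributes 4 new; branch {A=T, B=T, D=F} (C, E, F) contributes 4 new; branch {A=T, D=F, F=F} (B, C, E) contributes 2 new; branch {A=F, B=T, C=F} (D, E, F) contributes 4 new; branch {A=F, C=F, F=F} (B, D, E) contributes 2 new; branch {B=T, C=F, D=F} (A, E, F) contributes 0 new; branch {A=T, B=T, D=F} (C, E, F) contributes 0 new; branch {A=F, B=T, C=F} (D, E, F) contributes 0 new; branch {A=F, C=F, D=T} (B, E, F) contributes 2 new. Total: 26.

26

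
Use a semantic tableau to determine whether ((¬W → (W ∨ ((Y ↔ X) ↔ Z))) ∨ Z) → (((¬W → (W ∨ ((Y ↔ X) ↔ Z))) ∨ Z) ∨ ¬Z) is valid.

Assume the negation and expand:
Initial set: {F (((¬W → (W ∨ ((Y ↔ X) ↔ Z))) ∨ Z) → (((¬W → (W ∨ ((Y ↔ X) ↔ Z))) ∨ Z) ∨ ¬Z))}.
F (((¬W → (W ∨ ((Y ↔ X) ↔ Z))) ∨ Z) → (((¬W → (W ∨ ((Y ↔ X) ↔ Z))) ∨ Z) ∨ ¬Z)): α-rule — add T ((¬W → (W ∨ ((Y ↔ X) ↔ Z))) ∨ Z), F (((¬W → (W ∨ ((Y ↔ X) ↔ Z))) ∨ Z) ∨ ¬Z).
F (((¬W → (W ∨ ((Y ↔ X) ↔ Z))) ∨ Z) ∨ ¬Z): α-rule — add F ((¬W → (W ∨ ((Y ↔ X) ↔ Z))) ∨ Z), F ¬Z.
F ((¬W → (W ∨ ((Y ↔ X) ↔ Z))) ∨ Z): α-rule — add F (¬W → (W ∨ ((Y ↔ X) ↔ Z))), F Z.
× closes — contains both Z and ¬Z.
All 1 branch closes.
Every branch closed, so the negation is unsatisfiable and the formula is valid.

Valid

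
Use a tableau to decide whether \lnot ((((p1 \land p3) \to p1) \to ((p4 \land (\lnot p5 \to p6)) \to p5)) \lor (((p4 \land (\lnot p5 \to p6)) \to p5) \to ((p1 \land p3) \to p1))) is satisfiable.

Unsatisfiable

Initial set: {\lnot ((((p1 \land p3) \to p1) \to ((p4 \land (\lnot p5 \to p6)) \to p5)) \lor (((p4 \land (\lnot p5 \to p6)) \to p5) \to ((p1 \land p3) \to p1)))}.
\lnot ((((p1 \land p3) \to p1) \to ((p4 \land (\lnot p5 \to p6)) \to p5)) \lor (((p4 \land (\lnot p5 \to p6)) \to p5) \to ((p1 \land p3) \to p1))): α-rule — add \lnot (((p1 \land p3) \to p1) \to ((p4 \land (\lnot p5 \to p6)) \to p5)), \lnot (((p4 \land (\lnot p5 \to p6)) \to p5) \to ((p1 \land p3) \to p1)).
\lnot (((p1 \land p3) \to p1) \to ((p4 \land (\lnot p5 \to p6)) \to p5)): α-rule — add ((p1 \land p3) \to p1), \lnot ((p4 \land (\lnot p5 \to p6)) \to p5).
\lnot (((p4 \land (\lnot p5 \to p6)) \to p5) \to ((p1 \land p3) \to p1)): α-rule — add ((p4 \land (\lnot p5 \to p6)) \to p5), \lnot ((p1 \land p3) \to p1).
\lnot ((p4 \land (\lnot p5 \to p6)) \to p5): α-rule — add (p4 \land (\lnot p5 \to p6)), \lnot p5.
\lnot ((p1 \land p3) \to p1): α-rule — add (p1 \land p3), \lnot p1.
(p4 \land (\lnot p5 \to p6)): α-rule — add p4, (\lnot p5 \to p6).
(p1 \land p3): α-rule — add p1, p3.
× closes — contains both p1 and \lnot p1.
All 1 branch closes.
Every branch closed; the formula is unsatisfiable.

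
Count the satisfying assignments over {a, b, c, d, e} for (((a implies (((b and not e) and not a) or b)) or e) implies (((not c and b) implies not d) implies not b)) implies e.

22

Initial set: {((((a implies (((b and not e) and not a) or b)) or e) implies (((not c and b) implies not d) implies not b)) implies e)}.
((((a implies (((b and not e) and not a) or b)) or e) implies (((not c and b) implies not d) implies not b)) implies e): β-rule — branch into not (((a implies (((b and not e) and not a) or b)) or e) implies (((not c and b) implies not d) implies not b))  //  e.
  branch 1 (add not (((a implies (((b and not e) and not a) or b)) or e) implies (((not c and b) implies not d) implies not b))):
    not (((a implies (((b and not e) and not a) or b)) or e) implies (((not c and b) implies not d) implies not b)): α-rule — add ((a implies (((b and not e) and not a) or b)) or e), not (((not c and b) implies not d) implies not b).
    not (((not c and b) implies not d) implies not b): α-rule — add ((not c and b) implies not d), not not b.
    ((a implies (((b and not e) and not a) or b)) or e): β-rule — branch into (a implies (((b and not e) and not a) or b))  //  e.
      branch 1.1 (add (a implies (((b and not e) and not a) or b))):
        ((not c and b) implies not d): β-rule — branch into not (not c and b)  //  not d.
          branch 1.1.1 (add not (not c and b)):
            (a implies (((b and not e) and not a) or b)): β-rule — branch into not a  //  (((b and not e) and not a) or b).
              branch 1.1.1.1 (add not a):
                not (not c and b): β-rule — branch into not not c  //  not b.
                  branch 1.1.1.1.1 (add not not c):
                    ○ open, literals {a=F, b=T, c=T}.
                  branch 1.1.1.1.2 (add not b):
                    × closes — contains both b and not b.
              branch 1.1.1.2 (add (((b and not e) and not a) or b)):
                not (not c and b): β-rule — branch into not not c  //  not b.
                  branch 1.1.1.2.1 (add not not c):
                    (((b and not e) and not a) or b): β-rule — branch into ((b and not e) and not a)  //  b.
                      branch 1.1.1.2.1.1 (add ((b and not e) and not a)):
                        ((b and not e) and not a): α-rule — add (b and not e), not a.
                        (b and not e): α-rule — add b, not e.
                        ○ open, literals {a=F, b=T, c=T, e=F}.
                      branch 1.1.1.2.1.2 (add b):
                        ○ open, literals {b=T, c=T}.
                  branch 1.1.1.2.2 (add not b):
                    × closes — contains both b and not b.
          branch 1.1.2 (add not d):
            (a implies (((b and not e) and not a) or b)): β-rule — branch into not a  //  (((b and not e) and not a) or b).
              branch 1.1.2.1 (add not a):
                ○ open, literals {a=F, b=T, d=F}.
              branch 1.1.2.2 (add (((b and not e) and not a) or b)):
                (((b and not e) and not a) or b): β-rule — branch into ((b and not e) and not a)  //  b.
                  branch 1.1.2.2.1 (add ((b and not e) and not a)):
                    ((b and not e) and not a): α-rule — add (b and not e), not a.
                    (b and not e): α-rule — add b, not e.
                    ○ open, literals {a=F, b=T, d=F, e=F}.
                  branch 1.1.2.2.2 (add b):
                    ○ open, literals {b=T, d=F}.
      branch 1.2 (add e):
        ((not c and b) implies not d): β-rule — branch into not (not c and b)  //  not d.
          branch 1.2.1 (add not (not c and b)):
            not (not c and b): β-rule — branch into not not c  //  not b.
              branch 1.2.1.1 (add not not c):
                ○ open, literals {b=T, c=T, e=T}.
              branch 1.2.1.2 (add not b):
                × closes — contains both b and not b.
          branch 1.2.2 (add not d):
            ○ open, literals {b=T, d=F, e=T}.
  branch 2 (add e):
    ○ open, literals {e=T}.
3 branches closed, 9 open.
Each open branch fixes some atoms; the unmentioned ones are free. Counting distinct full assignments: branch {a=F, b=T, c=T} (d, e) contributes 4 new; branch {a=F, b=T, c=T, e=F} (d) contributes 0 new; branch {b=T, c=T} (a, d, e) contributes 4 new; branch {a=F, b=T, d=F} (c, e) contributes 2 new; branch {a=F, b=T, d=F, e=F} (c) contributes 0 new; branch {b=T, d=F} (a, c, e) contributes 2 new; branch {b=T, c=T, e=T} (a, d) contributes 0 new; branch {b=T, d=F, e=T} (a, c) contributes 0 new; branch {e=T} (a, b, c, d) contributes 10 new. Total: 22.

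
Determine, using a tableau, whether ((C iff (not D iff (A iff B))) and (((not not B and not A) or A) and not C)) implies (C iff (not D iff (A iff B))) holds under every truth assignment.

Valid

Assume the negation and expand:
Initial set: {not (((C iff (not D iff (A iff B))) and (((not not B and not A) or A) and not C)) implies (C iff (not D iff (A iff B))))}.
not (((C iff (not D iff (A iff B))) and (((not not B and not A) or A) and not C)) implies (C iff (not D iff (A iff B)))): α-rule — add ((C iff (not D iff (A iff B))) and (((not not B and not A) or A) and not C)), not (C iff (not D iff (A iff B))).
((C iff (not D iff (A iff B))) and (((not not B and not A) or A) and not C)): α-rule — add (C iff (not D iff (A iff B))), (((not not B and not A) or A) and not C).
(((not not B and not A) or A) and not C): α-rule — add ((not not B and not A) or A), not C.
not (C iff (not D iff (A iff B))): β-rule — branch into C, not (not D iff (A iff B))  //  not C, (not D iff (A iff B)).
  branch 1 (add C, not (not D iff (A iff B))):
    × closes — contains both C and not C.
  branch 2 (add not C, (not D iff (A iff B))):
    (C iff (not D iff (A iff B))): β-rule — branch into C, (not D iff (A iff B))  //  not C, not (not D iff (A iff B)).
      branch 2.1 (add C, (not D iff (A iff B))):
        × closes — contains both C and not C.
      branch 2.2 (add not C, not (not D iff (A iff B))):
        ((not not B and not A) or A): β-rule — branch into (not not B and not A)  //  A.
          branch 2.2.1 (add (not not B and not A)):
            (not not B and not A): α-rule — add not not B, not A.
            not not B: drop double negation, giving B.
            (not D iff (A iff B)): β-rule — branch into not D, (A iff B)  //  not not D, not (A iff B).
              branch 2.2.1.1 (add not D, (A iff B)):
                not (not D iff (A iff B)): β-rule — branch into not D, not (A iff B)  //  not not D, (A iff B).
                  branch 2.2.1.1.1 (add not D, not (A iff B)):
                    (A iff B): β-rule — branch into A, B  //  not A, not B.
                      branch 2.2.1.1.1.1 (add A, B):
                        × closes — contains both A and not A.
                      branch 2.2.1.1.1.2 (add not A, not B):
                        × closes — contains both B and not B.
                  branch 2.2.1.1.2 (add not not D, (A iff B)):
                    × closes — contains both D and not D.
              branch 2.2.1.2 (add not not D, not (A iff B)):
                not (not D iff (A iff B)): β-rule — branch into not D, not (A iff B)  //  not not D, (A iff B).
                  branch 2.2.1.2.1 (add not D, not (A iff B)):
                    × closes — contains both D and not D.
                  branch 2.2.1.2.2 (add not not D, (A iff B)):
                    not (A iff B): β-rule — branch into A, not B  //  not A, B.
                      branch 2.2.1.2.2.1 (add A, not B):
                        × closes — contains both A and not A.
                      branch 2.2.1.2.2.2 (add not A, B):
                        (A iff B): β-rule — branch into A, B  //  not A, not B.
                          branch 2.2.1.2.2.2.1 (add A, B):
                            × closes — contains both A and not A.
                          branch 2.2.1.2.2.2.2 (add not A, not B):
                            × closes — contains both B and not B.
          branch 2.2.2 (add A):
            (not D iff (A iff B)): β-rule — branch into not D, (A iff B)  //  not not D, not (A iff B).
              branch 2.2.2.1 (add not D, (A iff B)):
                not (not D iff (A iff B)): β-rule — branch into not D, not (A iff B)  //  not not D, (A iff B).
                  branch 2.2.2.1.1 (add not D, not (A iff B)):
                    (A iff B): β-rule — branch into A, B  //  not A, not B.
                      branch 2.2.2.1.1.1 (add A, B):
                        not (A iff B): β-rule — branch into A, not B  //  not A, B.
                          branch 2.2.2.1.1.1.1 (add A, not B):
                            × closes — contains both B and not B.
                          branch 2.2.2.1.1.1.2 (add not A, B):
                            × closes — contains both A and not A.
                      branch 2.2.2.1.1.2 (add not A, not B):
                        × closes — contains both A and not A.
                  branch 2.2.2.1.2 (add not not D, (A iff B)):
                    × closes — contains both D and not D.
              branch 2.2.2.2 (add not not D, not (A iff B)):
                not (not D iff (A iff B)): β-rule — branch into not D, not (A iff B)  //  not not D, (A iff B).
                  branch 2.2.2.2.1 (add not D, not (A iff B)):
                    × closes — contains both D and not D.
                  branch 2.2.2.2.2 (add not not D, (A iff B)):
                    not (A iff B): β-rule — branch into A, not B  //  not A, B.
                      branch 2.2.2.2.2.1 (add A, not B):
                        (A iff B): β-rule — branch into A, B  //  not A, not B.
                          branch 2.2.2.2.2.1.1 (add A, B):
                            × closes — contains both B and not B.
                          branch 2.2.2.2.2.1.2 (add not A, not B):
                            × closes — contains both A and not A.
                      branch 2.2.2.2.2.2 (add not A, B):
                        × closes — contains both A and not A.
All 17 branches close.
Every branch closed, so the negation is unsatisfiable and the formula is valid.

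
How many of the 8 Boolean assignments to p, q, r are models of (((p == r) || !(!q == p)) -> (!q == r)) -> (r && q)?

3

Initial set: {((((p == r) || !(!q == p)) -> (!q == r)) -> (r && q))}.
((((p == r) || !(!q == p)) -> (!q == r)) -> (r && q)): β-rule — branch into !(((p == r) || !(!q == p)) -> (!q == r))  //  (r && q).
  branch 1 (add !(((p == r) || !(!q == p)) -> (!q == r))):
    !(((p == r) || !(!q == p)) -> (!q == r)): α-rule — add ((p == r) || !(!q == p)), !(!q == r).
    ((p == r) || !(!q == p)): β-rule — branch into (p == r)  //  !(!q == p).
      branch 1.1 (add (p == r)):
        !(!q == r): β-rule — branch into !q, !r  //  !!q, r.
          branch 1.1.1 (add !q, !r):
            (p == r): β-rule — branch into p, r  //  !p, !r.
              branch 1.1.1.1 (add p, r):
                × closes — contains both r and !r.
              branch 1.1.1.2 (add !p, !r):
                ○ open, literals {p=F, q=F, r=F}.
          branch 1.1.2 (add !!q, r):
            (p == r): β-rule — branch into p, r  //  !p, !r.
              branch 1.1.2.1 (add p, r):
                ○ open, literals {p=T, q=T, r=T}.
              branch 1.1.2.2 (add !p, !r):
                × closes — contains both r and !r.
      branch 1.2 (add !(!q == p)):
        !(!q == r): β-rule — branch into !q, !r  //  !!q, r.
          branch 1.2.1 (add !q, !r):
            !(!q == p): β-rule — branch into !q, !p  //  !!q, p.
              branch 1.2.1.1 (add !q, !p):
                ○ open, literals {p=F, q=F, r=F}.
              branch 1.2.1.2 (add !!q, p):
                × closes — contains both q and !q.
          branch 1.2.2 (add !!q, r):
            !(!q == p): β-rule — branch into !q, !p  //  !!q, p.
              branch 1.2.2.1 (add !q, !p):
                × closes — contains both q and !q.
              branch 1.2.2.2 (add !!q, p):
                ○ open, literals {p=T, q=T, r=T}.
  branch 2 (add (r && q)):
    (r && q): α-rule — add r, q.
    ○ open, literals {q=T, r=T}.
4 branches closed, 5 open.
Each open branch fixes some atoms; the unmentioned ones are free. Counting distinct full assignments: branch {p=F, q=F, r=F} (none free) contributes 1 new; branch {p=T, q=T, r=T} (none free) contributes 1 new; branch {p=F, q=F, r=F} (none free) contributes 0 new; branch {p=T, q=T, r=T} (none free) contributes 0 new; branch {q=T, r=T} (p) contributes 1 new. Total: 3.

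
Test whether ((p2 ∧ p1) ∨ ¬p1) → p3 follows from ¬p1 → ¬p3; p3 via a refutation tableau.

Initial set: {(¬p1 → ¬p3); p3; ¬(((p2 ∧ p1) ∨ ¬p1) → p3)}.
¬(((p2 ∧ p1) ∨ ¬p1) → p3): α-rule — add ((p2 ∧ p1) ∨ ¬p1), ¬p3.
× closes — contains both p3 and ¬p3.
All 1 branch closes.
Every branch closed, so the premises entail the conclusion.

Yes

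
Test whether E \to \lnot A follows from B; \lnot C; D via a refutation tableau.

No

Initial set: {T B; T \lnot C; T D; F (E \to \lnot A)}.
F (E \to \lnot A): α-rule — add T E, F \lnot A.
○ open, literals {A=1, B=1, C=0, D=1, E=1}.
0 branches closed, 1 open.
An open branch gives a countermodel: A=1, B=1, C=0, D=1, E=1 (unmentioned atoms arbitrary); the premises hold there but the conclusion fails.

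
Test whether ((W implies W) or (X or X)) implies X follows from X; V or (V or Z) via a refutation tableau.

Yes

Initial set: {T X; T (V or (V or Z)); F (((W implies W) or (X or X)) implies X)}.
F (((W implies W) or (X or X)) implies X): α-rule — add T ((W implies W) or (X or X)), F X.
× closes — contains both X and not X.
All 1 branch closes.
Every branch closed, so the premises entail the conclusion.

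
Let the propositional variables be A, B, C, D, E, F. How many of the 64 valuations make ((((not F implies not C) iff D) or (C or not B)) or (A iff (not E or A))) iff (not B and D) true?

Initial set: {T (((((not F implies not C) iff D) or (C or not B)) or (A iff (not E or A))) iff (not B and D))}.
T (((((not F implies not C) iff D) or (C or not B)) or (A iff (not E or A))) iff (not B and D)): β-rule — branch into T ((((not F implies not C) iff D) or (C or not B)) or (A iff (not E or A))), T (not B and D)  //  F ((((not F implies not C) iff D) or (C or not B)) or (A iff (not E or A))), F (not B and D).
  branch 1 (add T ((((not F implies not C) iff D) or (C or not B)) or (A iff (not E or A))), T (not B and D)):
    T (not B and D): α-rule — add T not B, T D.
    T ((((not F implies not C) iff D) or (C or not B)) or (A iff (not E or A))): β-rule — branch into T (((not F implies not C) iff D) or (C or not B))  //  T (A iff (not E or A)).
      branch 1.1 (add T (((not F implies not C) iff D) or (C or not B))):
        T (((not F implies not C) iff D) or (C or not B)): β-rule — branch into T ((not F implies not C) iff D)  //  T (C or not B).
          branch 1.1.1 (add T ((not F implies not C) iff D)):
            T ((not F implies not C) iff D): β-rule — branch into T (not F implies not C), T D  //  F (not F implies not C), F D.
              branch 1.1.1.1 (add T (not F implies not C), T D):
                T (not F implies not C): β-rule — branch into F not F  //  T not C.
                  branch 1.1.1.1.1 (add F not F):
                    ○ open, literals {B=F, D=T, F=T}.
                  branch 1.1.1.1.2 (add T not C):
                    ○ open, literals {B=F, C=F, D=T}.
              branch 1.1.1.2 (add F (not F implies not C), F D):
                × closes — contains both D and not D.
          branch 1.1.2 (add T (C or not B)):
            T (C or not B): β-rule — branch into T C  //  T not B.
              branch 1.1.2.1 (add T C):
                ○ open, literals {B=F, C=T, D=T}.
              branch 1.1.2.2 (add T not B):
                ○ open, literals {B=F, D=T}.
      branch 1.2 (add T (A iff (not E or A))):
        T (A iff (not E or A)): β-rule — branch into T A, T (not E or A)  //  F A, F (not E or A).
          branch 1.2.1 (add T A, T (not E or A)):
            T (not E or A): β-rule — branch into T not E  //  T A.
              branch 1.2.1.1 (add T not E):
                ○ open, literals {A=T, B=F, D=T, E=F}.
              branch 1.2.1.2 (add T A):
                ○ open, literals {A=T, B=F, D=T}.
          branch 1.2.2 (add F A, F (not E or A)):
            F (not E or A): α-rule — add F not E, F A.
            ○ open, literals {A=F, B=F, D=T, E=T}.
  branch 2 (add F ((((not F implies not C) iff D) or (C or not B)) or (A iff (not E or A))), F (not B and D)):
    F ((((not F implies not C) iff D) or (C or not B)) or (A iff (not E or A))): α-rule — add F (((not F implies not C) iff D) or (C or not B)), F (A iff (not E or A)).
    F (((not F implies not C) iff D) or (C or not B)): α-rule — add F ((not F implies not C) iff D), F (C or not B).
    F (C or not B): α-rule — add F C, F not B.
    F (not B and D): β-rule — branch into F not B  //  F D.
      branch 2.1 (add F not B):
        F (A iff (not E or A)): β-rule — branch into T A, F (not E or A)  //  F A, T (not E or A).
          branch 2.1.1 (add T A, F (not E or A)):
            F (not E or A): α-rule — add F not E, F A.
            × closes — contains both A and not A.
          branch 2.1.2 (add F A, T (not E or A)):
            F ((not F implies not C) iff D): β-rule — branch into T (not F implies not C), F D  //  F (not F implies not C), T D.
              branch 2.1.2.1 (add T (not F implies not C), F D):
                T (not E or A): β-rule — branch into T not E  //  T A.
                  branch 2.1.2.1.1 (add T not E):
                    T (not F implies not C): β-rule — branch into F not F  //  T not C.
                      branch 2.1.2.1.1.1 (add F not F):
                        ○ open, literals {A=F, B=T, C=F, D=F, E=F, F=T}.
                      branch 2.1.2.1.1.2 (add T not C):
                        ○ open, literals {A=F, B=T, C=F, D=F, E=F}.
                  branch 2.1.2.1.2 (add T A):
                    × closes — contains both A and not A.
              branch 2.1.2.2 (add F (not F implies not C), T D):
                F (not F implies not C): α-rule — add T not F, F not C.
                × closes — contains both C and not C.
      branch 2.2 (add F D):
        F (A iff (not E or A)): β-rule — branch into T A, F (not E or A)  //  F A, T (not E or A).
          branch 2.2.1 (add T A, F (not E or A)):
            F (not E or A): α-rule — add F not E, F A.
            × closes — contains both A and not A.
          branch 2.2.2 (add F A, T (not E or A)):
            F ((not F implies not C) iff D): β-rule — branch into T (not F implies not C), F D  //  F (not F implies not C), T D.
              branch 2.2.2.1 (add T (not F implies not C), F D):
                T (not E or A): β-rule — branch into T not E  //  T A.
                  branch 2.2.2.1.1 (add T not E):
                    T (not F implies not C): β-rule — branch into F not F  //  T not C.
                      branch 2.2.2.1.1.1 (add F not F):
                        ○ open, literals {A=F, B=T, C=F, D=F, E=F, F=T}.
                      branch 2.2.2.1.1.2 (add T not C):
                        ○ open, literals {A=F, B=T, C=F, D=F, E=F}.
                  branch 2.2.2.1.2 (add T A):
                    × closes — contains both A and not A.
              branch 2.2.2.2 (add F (not F implies not C), T D):
                × closes — contains both D and not D.
7 branches closed, 11 open.
Each open branch fixes some atoms; the unmentioned ones are free. Counting distinct full assignments: branch {B=F, D=T, F=T} (A, C, E) contributes 8 new; branch {B=F, C=F, D=T} (A, E, F) contributes 4 new; branch {B=F, C=T, D=T} (A, E, F) contributes 4 new; branch {B=F, D=T} (A, C, E, F) contributes 0 new; branch {A=T, B=F, D=T, E=F} (C, F) contributes 0 new; branch {A=T, B=F, D=T} (C, E, F) contributes 0 new; branch {A=F, B=F, D=T, E=T} (C, F) contributes 0 new; branch {A=F, B=T, C=F, D=F, E=F, F=T} (none free) contributes 1 new; branch {A=F, B=T, C=F, D=F, E=F} (F) contributes 1 new; branch {A=F, B=T, C=F, D=F, E=F, F=T} (none free) contributes 0 new; branch {A=F, B=T, C=F, D=F, E=F} (F) contributes 0 new. Total: 18.

18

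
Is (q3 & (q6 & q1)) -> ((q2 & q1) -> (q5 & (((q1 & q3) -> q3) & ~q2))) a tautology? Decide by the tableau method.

Not valid

Assume the negation and expand:
Initial set: {~((q3 & (q6 & q1)) -> ((q2 & q1) -> (q5 & (((q1 & q3) -> q3) & ~q2))))}.
~((q3 & (q6 & q1)) -> ((q2 & q1) -> (q5 & (((q1 & q3) -> q3) & ~q2)))): α-rule — add (q3 & (q6 & q1)), ~((q2 & q1) -> (q5 & (((q1 & q3) -> q3) & ~q2))).
(q3 & (q6 & q1)): α-rule — add q3, (q6 & q1).
~((q2 & q1) -> (q5 & (((q1 & q3) -> q3) & ~q2))): α-rule — add (q2 & q1), ~(q5 & (((q1 & q3) -> q3) & ~q2)).
(q6 & q1): α-rule — add q6, q1.
(q2 & q1): α-rule — add q2, q1.
~(q5 & (((q1 & q3) -> q3) & ~q2)): β-rule — branch into ~q5  //  ~(((q1 & q3) -> q3) & ~q2).
  branch 1 (add ~q5):
    ○ open, literals {q1=true, q2=true, q3=true, q5=false, q6=true}.
  branch 2 (add ~(((q1 & q3) -> q3) & ~q2)):
    ~(((q1 & q3) -> q3) & ~q2): β-rule — branch into ~((q1 & q3) -> q3)  //  ~~q2.
      branch 2.1 (add ~((q1 & q3) -> q3)):
        ~((q1 & q3) -> q3): α-rule — add (q1 & q3), ~q3.
        × closes — contains both q3 and ~q3.
      branch 2.2 (add ~~q2):
        ○ open, literals {q1=true, q2=true, q3=true, q6=true}.
1 branch closed, 2 open.
An open branch gives a countermodel: q1=true, q2=true, q3=true, q5=false, q6=true (unmentioned atoms arbitrary); under it the original formula is false.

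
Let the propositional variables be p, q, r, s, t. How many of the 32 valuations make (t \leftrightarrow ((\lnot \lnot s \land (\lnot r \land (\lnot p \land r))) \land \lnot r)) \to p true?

Initial set: {((t \leftrightarrow ((\lnot \lnot s \land (\lnot r \land (\lnot p \land r))) \land \lnot r)) \to p)}.
((t \leftrightarrow ((\lnot \lnot s \land (\lnot r \land (\lnot p \land r))) \land \lnot r)) \to p): β-rule — branch into \lnot (t \leftrightarrow ((\lnot \lnot s \land (\lnot r \land (\lnot p \land r))) \land \lnot r))  //  p.
  branch 1 (add \lnot (t \leftrightarrow ((\lnot \lnot s \land (\lnot r \land (\lnot p \land r))) \land \lnot r))):
    \lnot (t \leftrightarrow ((\lnot \lnot s \land (\lnot r \land (\lnot p \land r))) \land \lnot r)): β-rule — branch into t, \lnot ((\lnot \lnot s \land (\lnot r \land (\lnot p \land r))) \land \lnot r)  //  \lnot t, ((\lnot \lnot s \land (\lnot r \land (\lnot p \land r))) \land \lnot r).
      branch 1.1 (add t, \lnot ((\lnot \lnot s \land (\lnot r \land (\lnot p \land r))) \land \lnot r)):
        \lnot ((\lnot \lnot s \land (\lnot r \land (\lnot p \land r))) \land \lnot r): β-rule — branch into \lnot (\lnot \lnot s \land (\lnot r \land (\lnot p \land r)))  //  \lnot \lnot r.
          branch 1.1.1 (add \lnot (\lnot \lnot s \land (\lnot r \land (\lnot p \land r)))):
            \lnot (\lnot \lnot s \land (\lnot r \land (\lnot p \land r))): β-rule — branch into \lnot \lnot \lnot s  //  \lnot (\lnot r \land (\lnot p \land r)).
              branch 1.1.1.1 (add \lnot \lnot \lnot s):
                \lnot \lnot \lnot s: drop double negation, giving \lnot s.
                ○ open, literals {s=0, t=1}.
              branch 1.1.1.2 (add \lnot (\lnot r \land (\lnot p \land r))):
                \lnot (\lnot r \land (\lnot p \land r)): β-rule — branch into \lnot \lnot r  //  \lnot (\lnot p \land r).
                  branch 1.1.1.2.1 (add \lnot \lnot r):
                    ○ open, literals {r=1, t=1}.
                  branch 1.1.1.2.2 (add \lnot (\lnot p \land r)):
                    \lnot (\lnot p \land r): β-rule — branch into \lnot \lnot p  //  \lnot r.
                      branch 1.1.1.2.2.1 (add \lnot \lnot p):
                        ○ open, literals {p=1, t=1}.
                      branch 1.1.1.2.2.2 (add \lnot r):
                        ○ open, literals {r=0, t=1}.
          branch 1.1.2 (add \lnot \lnot r):
            ○ open, literals {r=1, t=1}.
      branch 1.2 (add \lnot t, ((\lnot \lnot s \land (\lnot r \land (\lnot p \land r))) \land \lnot r)):
        ((\lnot \lnot s \land (\lnot r \land (\lnot p \land r))) \land \lnot r): α-rule — add (\lnot \lnot s \land (\lnot r \land (\lnot p \land r))), \lnot r.
        (\lnot \lnot s \land (\lnot r \land (\lnot p \land r))): α-rule — add \lnot \lnot s, (\lnot r \land (\lnot p \land r)).
        \lnot \lnot s: drop double negation, giving s.
        (\lnot r \land (\lnot p \land r)): α-rule — add \lnot r, (\lnot p \land r).
        (\lnot p \land r): α-rule — add \lnot p, r.
        × closes — contains both r and \lnot r.
  branch 2 (add p):
    ○ open, literals {p=1}.
1 branch closed, 6 open.
Each open branch fixes some atoms; the unmentioned ones are free. Counting distinct full assignments: branch {s=0, t=1} (p, q, r) contributes 8 new; branch {r=1, t=1} (p, q, s) contributes 4 new; branch {p=1, t=1} (q, r, s) contributes 2 new; branch {r=0, t=1} (p, q, s) contributes 2 new; branch {r=1, t=1} (p, q, s) contributes 0 new; branch {p=1} (q, r, s, t) contributes 8 new. Total: 24.

24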